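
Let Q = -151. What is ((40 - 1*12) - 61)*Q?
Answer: 4983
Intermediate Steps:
((40 - 1*12) - 61)*Q = ((40 - 1*12) - 61)*(-151) = ((40 - 12) - 61)*(-151) = (28 - 61)*(-151) = -33*(-151) = 4983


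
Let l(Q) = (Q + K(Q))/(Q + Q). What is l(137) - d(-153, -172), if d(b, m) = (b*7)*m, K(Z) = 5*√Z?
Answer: -368423/2 + 5*√137/274 ≈ -1.8421e+5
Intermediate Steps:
l(Q) = (Q + 5*√Q)/(2*Q) (l(Q) = (Q + 5*√Q)/(Q + Q) = (Q + 5*√Q)/((2*Q)) = (Q + 5*√Q)*(1/(2*Q)) = (Q + 5*√Q)/(2*Q))
d(b, m) = 7*b*m (d(b, m) = (7*b)*m = 7*b*m)
l(137) - d(-153, -172) = (½)*(137 + 5*√137)/137 - 7*(-153)*(-172) = (½)*(1/137)*(137 + 5*√137) - 1*184212 = (½ + 5*√137/274) - 184212 = -368423/2 + 5*√137/274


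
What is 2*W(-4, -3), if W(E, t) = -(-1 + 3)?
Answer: -4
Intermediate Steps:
W(E, t) = -2 (W(E, t) = -1*2 = -2)
2*W(-4, -3) = 2*(-2) = -4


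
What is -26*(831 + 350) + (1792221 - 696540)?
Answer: 1064975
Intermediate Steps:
-26*(831 + 350) + (1792221 - 696540) = -26*1181 + 1095681 = -30706 + 1095681 = 1064975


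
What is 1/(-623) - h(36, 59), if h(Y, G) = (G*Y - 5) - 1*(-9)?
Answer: -1325745/623 ≈ -2128.0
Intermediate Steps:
h(Y, G) = 4 + G*Y (h(Y, G) = (-5 + G*Y) + 9 = 4 + G*Y)
1/(-623) - h(36, 59) = 1/(-623) - (4 + 59*36) = -1/623 - (4 + 2124) = -1/623 - 1*2128 = -1/623 - 2128 = -1325745/623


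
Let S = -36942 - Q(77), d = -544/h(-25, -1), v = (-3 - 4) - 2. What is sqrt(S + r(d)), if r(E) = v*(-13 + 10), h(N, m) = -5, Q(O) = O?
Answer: 136*I*sqrt(2) ≈ 192.33*I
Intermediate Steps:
v = -9 (v = -7 - 2 = -9)
d = 544/5 (d = -544/(-5) = -544*(-1/5) = 544/5 ≈ 108.80)
r(E) = 27 (r(E) = -9*(-13 + 10) = -9*(-3) = 27)
S = -37019 (S = -36942 - 1*77 = -36942 - 77 = -37019)
sqrt(S + r(d)) = sqrt(-37019 + 27) = sqrt(-36992) = 136*I*sqrt(2)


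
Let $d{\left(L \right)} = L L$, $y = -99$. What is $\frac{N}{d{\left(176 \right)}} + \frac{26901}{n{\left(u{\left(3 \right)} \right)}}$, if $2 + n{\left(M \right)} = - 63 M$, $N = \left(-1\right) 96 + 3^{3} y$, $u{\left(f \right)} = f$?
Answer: $- \frac{833814255}{5916416} \approx -140.93$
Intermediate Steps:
$d{\left(L \right)} = L^{2}$
$N = -2769$ ($N = \left(-1\right) 96 + 3^{3} \left(-99\right) = -96 + 27 \left(-99\right) = -96 - 2673 = -2769$)
$n{\left(M \right)} = -2 - 63 M$
$\frac{N}{d{\left(176 \right)}} + \frac{26901}{n{\left(u{\left(3 \right)} \right)}} = - \frac{2769}{176^{2}} + \frac{26901}{-2 - 189} = - \frac{2769}{30976} + \frac{26901}{-2 - 189} = \left(-2769\right) \frac{1}{30976} + \frac{26901}{-191} = - \frac{2769}{30976} + 26901 \left(- \frac{1}{191}\right) = - \frac{2769}{30976} - \frac{26901}{191} = - \frac{833814255}{5916416}$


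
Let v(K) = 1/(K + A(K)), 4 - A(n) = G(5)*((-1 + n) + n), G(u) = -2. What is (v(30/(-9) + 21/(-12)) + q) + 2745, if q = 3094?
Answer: 1640747/281 ≈ 5839.0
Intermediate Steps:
A(n) = 2 + 4*n (A(n) = 4 - (-2)*((-1 + n) + n) = 4 - (-2)*(-1 + 2*n) = 4 - (2 - 4*n) = 4 + (-2 + 4*n) = 2 + 4*n)
v(K) = 1/(2 + 5*K) (v(K) = 1/(K + (2 + 4*K)) = 1/(2 + 5*K))
(v(30/(-9) + 21/(-12)) + q) + 2745 = (1/(2 + 5*(30/(-9) + 21/(-12))) + 3094) + 2745 = (1/(2 + 5*(30*(-⅑) + 21*(-1/12))) + 3094) + 2745 = (1/(2 + 5*(-10/3 - 7/4)) + 3094) + 2745 = (1/(2 + 5*(-61/12)) + 3094) + 2745 = (1/(2 - 305/12) + 3094) + 2745 = (1/(-281/12) + 3094) + 2745 = (-12/281 + 3094) + 2745 = 869402/281 + 2745 = 1640747/281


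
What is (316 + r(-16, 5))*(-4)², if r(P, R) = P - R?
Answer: 4720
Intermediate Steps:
(316 + r(-16, 5))*(-4)² = (316 + (-16 - 1*5))*(-4)² = (316 + (-16 - 5))*16 = (316 - 21)*16 = 295*16 = 4720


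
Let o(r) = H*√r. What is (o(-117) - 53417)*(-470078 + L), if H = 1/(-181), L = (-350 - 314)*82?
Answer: 28018605342 + 1573578*I*√13/181 ≈ 2.8019e+10 + 31346.0*I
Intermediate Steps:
L = -54448 (L = -664*82 = -54448)
H = -1/181 ≈ -0.0055249
o(r) = -√r/181
(o(-117) - 53417)*(-470078 + L) = (-3*I*√13/181 - 53417)*(-470078 - 54448) = (-3*I*√13/181 - 53417)*(-524526) = (-53417 - 3*I*√13/181)*(-524526) = 28018605342 + 1573578*I*√13/181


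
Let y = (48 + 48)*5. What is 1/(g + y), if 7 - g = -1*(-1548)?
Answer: -1/1061 ≈ -0.00094251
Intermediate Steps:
y = 480 (y = 96*5 = 480)
g = -1541 (g = 7 - (-1)*(-1548) = 7 - 1*1548 = 7 - 1548 = -1541)
1/(g + y) = 1/(-1541 + 480) = 1/(-1061) = -1/1061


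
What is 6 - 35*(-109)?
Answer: 3821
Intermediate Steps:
6 - 35*(-109) = 6 + 3815 = 3821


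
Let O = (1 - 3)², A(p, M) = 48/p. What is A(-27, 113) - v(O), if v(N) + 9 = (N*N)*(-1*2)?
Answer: 353/9 ≈ 39.222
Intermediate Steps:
O = 4 (O = (-2)² = 4)
v(N) = -9 - 2*N² (v(N) = -9 + (N*N)*(-1*2) = -9 + N²*(-2) = -9 - 2*N²)
A(-27, 113) - v(O) = 48/(-27) - (-9 - 2*4²) = 48*(-1/27) - (-9 - 2*16) = -16/9 - (-9 - 32) = -16/9 - 1*(-41) = -16/9 + 41 = 353/9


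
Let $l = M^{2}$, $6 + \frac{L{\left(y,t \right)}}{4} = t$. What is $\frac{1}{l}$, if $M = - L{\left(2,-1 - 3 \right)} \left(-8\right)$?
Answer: $\frac{1}{102400} \approx 9.7656 \cdot 10^{-6}$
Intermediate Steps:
$L{\left(y,t \right)} = -24 + 4 t$
$M = -320$ ($M = - (-24 + 4 \left(-1 - 3\right)) \left(-8\right) = - (-24 + 4 \left(-4\right)) \left(-8\right) = - (-24 - 16) \left(-8\right) = \left(-1\right) \left(-40\right) \left(-8\right) = 40 \left(-8\right) = -320$)
$l = 102400$ ($l = \left(-320\right)^{2} = 102400$)
$\frac{1}{l} = \frac{1}{102400}$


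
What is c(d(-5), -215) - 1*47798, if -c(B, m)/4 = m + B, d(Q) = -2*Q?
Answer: -46978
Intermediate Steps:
c(B, m) = -4*B - 4*m (c(B, m) = -4*(m + B) = -4*(B + m) = -4*B - 4*m)
c(d(-5), -215) - 1*47798 = (-(-8)*(-5) - 4*(-215)) - 1*47798 = (-4*10 + 860) - 47798 = (-40 + 860) - 47798 = 820 - 47798 = -46978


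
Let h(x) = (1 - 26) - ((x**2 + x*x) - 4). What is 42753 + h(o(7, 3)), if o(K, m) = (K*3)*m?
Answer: 34794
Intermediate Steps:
o(K, m) = 3*K*m (o(K, m) = (3*K)*m = 3*K*m)
h(x) = -21 - 2*x**2 (h(x) = -25 - ((x**2 + x**2) - 4) = -25 - (2*x**2 - 4) = -25 - (-4 + 2*x**2) = -25 + (4 - 2*x**2) = -21 - 2*x**2)
42753 + h(o(7, 3)) = 42753 + (-21 - 2*(3*7*3)**2) = 42753 + (-21 - 2*63**2) = 42753 + (-21 - 2*3969) = 42753 + (-21 - 7938) = 42753 - 7959 = 34794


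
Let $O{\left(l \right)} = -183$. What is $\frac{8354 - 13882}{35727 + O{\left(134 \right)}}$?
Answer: $- \frac{691}{4443} \approx -0.15553$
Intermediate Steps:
$\frac{8354 - 13882}{35727 + O{\left(134 \right)}} = \frac{8354 - 13882}{35727 - 183} = - \frac{5528}{35544} = \left(-5528\right) \frac{1}{35544} = - \frac{691}{4443}$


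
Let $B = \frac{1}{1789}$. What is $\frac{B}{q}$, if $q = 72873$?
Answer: $\frac{1}{130369797} \approx 7.6705 \cdot 10^{-9}$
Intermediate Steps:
$B = \frac{1}{1789} \approx 0.00055897$
$\frac{B}{q} = \frac{1}{1789 \cdot 72873} = \frac{1}{1789} \cdot \frac{1}{72873} = \frac{1}{130369797}$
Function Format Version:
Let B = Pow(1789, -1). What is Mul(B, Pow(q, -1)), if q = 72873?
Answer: Rational(1, 130369797) ≈ 7.6705e-9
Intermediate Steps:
B = Rational(1, 1789) ≈ 0.00055897
Mul(B, Pow(q, -1)) = Mul(Rational(1, 1789), Pow(72873, -1)) = Mul(Rational(1, 1789), Rational(1, 72873)) = Rational(1, 130369797)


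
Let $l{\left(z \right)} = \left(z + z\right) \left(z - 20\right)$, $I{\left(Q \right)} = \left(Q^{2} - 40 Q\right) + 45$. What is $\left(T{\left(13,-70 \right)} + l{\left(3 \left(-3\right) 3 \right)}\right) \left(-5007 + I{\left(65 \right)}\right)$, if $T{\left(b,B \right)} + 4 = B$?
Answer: $-8222368$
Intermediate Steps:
$I{\left(Q \right)} = 45 + Q^{2} - 40 Q$
$T{\left(b,B \right)} = -4 + B$
$l{\left(z \right)} = 2 z \left(-20 + z\right)$
$\left(T{\left(13,-70 \right)} + l{\left(3 \left(-3\right) 3 \right)}\right) \left(-5007 + I{\left(65 \right)}\right) = \left(\left(-4 - 70\right) + 2 \cdot 3 \left(-3\right) 3 \left(-20 + 3 \left(-3\right) 3\right)\right) \left(-5007 + \left(45 + 65^{2} - 2600\right)\right) = \left(-74 + 2 \left(\left(-9\right) 3\right) \left(-20 - 27\right)\right) \left(-5007 + \left(45 + 4225 - 2600\right)\right) = \left(-74 + 2 \left(-27\right) \left(-20 - 27\right)\right) \left(-5007 + 1670\right) = \left(-74 + 2 \left(-27\right) \left(-47\right)\right) \left(-3337\right) = \left(-74 + 2538\right) \left(-3337\right) = 2464 \left(-3337\right) = -8222368$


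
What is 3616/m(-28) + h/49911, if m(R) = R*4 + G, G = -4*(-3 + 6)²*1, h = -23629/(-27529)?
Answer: -1242095052503/50837997003 ≈ -24.432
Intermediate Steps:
h = 23629/27529 (h = -23629*(-1/27529) = 23629/27529 ≈ 0.85833)
G = -36 (G = -4*3²*1 = -4*9*1 = -36*1 = -36)
m(R) = -36 + 4*R (m(R) = R*4 - 36 = 4*R - 36 = -36 + 4*R)
3616/m(-28) + h/49911 = 3616/(-36 + 4*(-28)) + (23629/27529)/49911 = 3616/(-36 - 112) + (23629/27529)*(1/49911) = 3616/(-148) + 23629/1373999919 = 3616*(-1/148) + 23629/1373999919 = -904/37 + 23629/1373999919 = -1242095052503/50837997003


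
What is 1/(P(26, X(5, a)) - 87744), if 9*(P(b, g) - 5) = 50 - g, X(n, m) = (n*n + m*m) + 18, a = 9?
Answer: -9/789725 ≈ -1.1396e-5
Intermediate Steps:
X(n, m) = 18 + m**2 + n**2 (X(n, m) = (n**2 + m**2) + 18 = (m**2 + n**2) + 18 = 18 + m**2 + n**2)
P(b, g) = 95/9 - g/9 (P(b, g) = 5 + (50 - g)/9 = 5 + (50/9 - g/9) = 95/9 - g/9)
1/(P(26, X(5, a)) - 87744) = 1/((95/9 - (18 + 9**2 + 5**2)/9) - 87744) = 1/((95/9 - (18 + 81 + 25)/9) - 87744) = 1/((95/9 - 1/9*124) - 87744) = 1/((95/9 - 124/9) - 87744) = 1/(-29/9 - 87744) = 1/(-789725/9) = -9/789725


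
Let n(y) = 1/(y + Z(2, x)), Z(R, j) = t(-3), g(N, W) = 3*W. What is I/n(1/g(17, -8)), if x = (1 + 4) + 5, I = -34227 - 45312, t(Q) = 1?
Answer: -609799/8 ≈ -76225.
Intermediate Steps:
I = -79539
x = 10 (x = 5 + 5 = 10)
Z(R, j) = 1
n(y) = 1/(1 + y) (n(y) = 1/(y + 1) = 1/(1 + y))
I/n(1/g(17, -8)) = -79539/(1/(1 + 1/(3*(-8)))) = -79539/(1/(1 + 1/(-24))) = -79539/(1/(1 - 1/24)) = -79539/(1/(23/24)) = -79539/24/23 = -79539*23/24 = -609799/8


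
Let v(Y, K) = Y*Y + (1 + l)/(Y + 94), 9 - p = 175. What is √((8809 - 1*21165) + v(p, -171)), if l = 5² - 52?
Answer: √547213/6 ≈ 123.29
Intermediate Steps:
p = -166 (p = 9 - 1*175 = 9 - 175 = -166)
l = -27 (l = 25 - 52 = -27)
v(Y, K) = Y² - 26/(94 + Y) (v(Y, K) = Y*Y + (1 - 27)/(Y + 94) = Y² - 26/(94 + Y))
√((8809 - 1*21165) + v(p, -171)) = √((8809 - 1*21165) + (-26 + (-166)³ + 94*(-166)²)/(94 - 166)) = √((8809 - 21165) + (-26 - 4574296 + 94*27556)/(-72)) = √(-12356 - (-26 - 4574296 + 2590264)/72) = √(-12356 - 1/72*(-1984058)) = √(-12356 + 992029/36) = √(547213/36) = √547213/6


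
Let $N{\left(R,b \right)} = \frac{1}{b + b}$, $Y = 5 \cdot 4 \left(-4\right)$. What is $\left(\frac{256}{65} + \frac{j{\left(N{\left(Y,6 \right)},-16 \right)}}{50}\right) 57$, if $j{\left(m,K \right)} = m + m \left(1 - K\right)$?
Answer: $\frac{294063}{1300} \approx 226.2$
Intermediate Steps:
$Y = -80$ ($Y = 20 \left(-4\right) = -80$)
$N{\left(R,b \right)} = \frac{1}{2 b}$
$\left(\frac{256}{65} + \frac{j{\left(N{\left(Y,6 \right)},-16 \right)}}{50}\right) 57 = \left(\frac{256}{65} + \frac{\frac{1}{2 \cdot 6} \left(2 - -16\right)}{50}\right) 57 = \left(256 \cdot \frac{1}{65} + \frac{1}{2} \cdot \frac{1}{6} \left(2 + 16\right) \frac{1}{50}\right) 57 = \left(\frac{256}{65} + \frac{1}{12} \cdot 18 \cdot \frac{1}{50}\right) 57 = \left(\frac{256}{65} + \frac{3}{2} \cdot \frac{1}{50}\right) 57 = \left(\frac{256}{65} + \frac{3}{100}\right) 57 = \frac{5159}{1300} \cdot 57 = \frac{294063}{1300}$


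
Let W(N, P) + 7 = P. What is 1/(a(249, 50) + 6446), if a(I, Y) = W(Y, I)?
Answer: 1/6688 ≈ 0.00014952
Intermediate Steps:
W(N, P) = -7 + P
a(I, Y) = -7 + I
1/(a(249, 50) + 6446) = 1/((-7 + 249) + 6446) = 1/(242 + 6446) = 1/6688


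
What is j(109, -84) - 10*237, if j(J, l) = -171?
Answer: -2541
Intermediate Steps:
j(109, -84) - 10*237 = -171 - 10*237 = -171 - 1*2370 = -171 - 2370 = -2541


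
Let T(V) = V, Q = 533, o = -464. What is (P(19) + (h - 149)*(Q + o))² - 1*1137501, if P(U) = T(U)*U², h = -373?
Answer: 849109780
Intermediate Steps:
P(U) = U³ (P(U) = U*U² = U³)
(P(19) + (h - 149)*(Q + o))² - 1*1137501 = (19³ + (-373 - 149)*(533 - 464))² - 1*1137501 = (6859 - 522*69)² - 1137501 = (6859 - 36018)² - 1137501 = (-29159)² - 1137501 = 850247281 - 1137501 = 849109780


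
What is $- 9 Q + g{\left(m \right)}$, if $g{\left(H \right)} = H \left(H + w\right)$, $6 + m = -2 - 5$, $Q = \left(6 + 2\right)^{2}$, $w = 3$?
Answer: $-446$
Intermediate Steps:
$Q = 64$ ($Q = 8^{2} = 64$)
$m = -13$ ($m = -6 - 7 = -13$)
$g{\left(H \right)} = H \left(3 + H\right)$ ($g{\left(H \right)} = H \left(H + 3\right) = H \left(3 + H\right)$)
$- 9 Q + g{\left(m \right)} = \left(-9\right) 64 - 13 \left(3 - 13\right) = -576 - -130 = -576 + 130 = -446$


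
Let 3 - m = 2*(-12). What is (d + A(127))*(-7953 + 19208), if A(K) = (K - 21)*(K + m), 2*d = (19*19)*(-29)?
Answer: 249624645/2 ≈ 1.2481e+8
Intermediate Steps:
d = -10469/2 (d = ((19*19)*(-29))/2 = (361*(-29))/2 = (1/2)*(-10469) = -10469/2 ≈ -5234.5)
m = 27 (m = 3 - 2*(-12) = 3 - 1*(-24) = 3 + 24 = 27)
A(K) = (-21 + K)*(27 + K) (A(K) = (K - 21)*(K + 27) = (-21 + K)*(27 + K))
(d + A(127))*(-7953 + 19208) = (-10469/2 + (-567 + 127**2 + 6*127))*(-7953 + 19208) = (-10469/2 + (-567 + 16129 + 762))*11255 = (-10469/2 + 16324)*11255 = (22179/2)*11255 = 249624645/2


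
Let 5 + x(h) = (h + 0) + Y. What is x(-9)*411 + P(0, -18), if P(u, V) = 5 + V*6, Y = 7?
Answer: -2980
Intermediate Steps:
x(h) = 2 + h (x(h) = -5 + ((h + 0) + 7) = -5 + (h + 7) = -5 + (7 + h) = 2 + h)
P(u, V) = 5 + 6*V
x(-9)*411 + P(0, -18) = (2 - 9)*411 + (5 + 6*(-18)) = -7*411 + (5 - 108) = -2877 - 103 = -2980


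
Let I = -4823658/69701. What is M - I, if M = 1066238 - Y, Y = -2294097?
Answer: 234223533493/69701 ≈ 3.3604e+6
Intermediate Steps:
M = 3360335 (M = 1066238 - 1*(-2294097) = 1066238 + 2294097 = 3360335)
I = -4823658/69701 (I = -4823658*1/69701 = -4823658/69701 ≈ -69.205)
M - I = 3360335 - 1*(-4823658/69701) = 3360335 + 4823658/69701 = 234223533493/69701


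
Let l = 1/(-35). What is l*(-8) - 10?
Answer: -342/35 ≈ -9.7714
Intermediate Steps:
l = -1/35 ≈ -0.028571
l*(-8) - 10 = -1/35*(-8) - 10 = 8/35 - 10 = -342/35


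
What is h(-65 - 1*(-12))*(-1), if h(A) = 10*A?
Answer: 530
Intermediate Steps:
h(-65 - 1*(-12))*(-1) = (10*(-65 - 1*(-12)))*(-1) = (10*(-65 + 12))*(-1) = (10*(-53))*(-1) = -530*(-1) = 530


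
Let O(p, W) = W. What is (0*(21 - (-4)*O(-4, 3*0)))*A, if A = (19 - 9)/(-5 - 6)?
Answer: 0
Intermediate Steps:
A = -10/11 (A = 10/(-11) = 10*(-1/11) = -10/11 ≈ -0.90909)
(0*(21 - (-4)*O(-4, 3*0)))*A = (0*(21 - (-4)*3*0))*(-10/11) = (0*(21 - (-4)*0))*(-10/11) = (0*(21 - 1*0))*(-10/11) = (0*(21 + 0))*(-10/11) = (0*21)*(-10/11) = 0*(-10/11) = 0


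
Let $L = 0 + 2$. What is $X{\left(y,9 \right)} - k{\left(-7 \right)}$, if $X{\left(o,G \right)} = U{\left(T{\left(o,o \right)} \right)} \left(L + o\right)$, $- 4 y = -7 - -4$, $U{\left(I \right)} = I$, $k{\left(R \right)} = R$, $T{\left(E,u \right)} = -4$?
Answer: $-4$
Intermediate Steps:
$L = 2$
$y = \frac{3}{4}$ ($y = - \frac{-7 - -4}{4} = - \frac{-7 + 4}{4} = \left(- \frac{1}{4}\right) \left(-3\right) = \frac{3}{4} \approx 0.75$)
$X{\left(o,G \right)} = -8 - 4 o$ ($X{\left(o,G \right)} = - 4 \left(2 + o\right) = -8 - 4 o$)
$X{\left(y,9 \right)} - k{\left(-7 \right)} = \left(-8 - 3\right) - -7 = \left(-8 - 3\right) + 7 = -11 + 7 = -4$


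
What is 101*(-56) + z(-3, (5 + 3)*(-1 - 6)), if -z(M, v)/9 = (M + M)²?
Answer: -5980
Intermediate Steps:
z(M, v) = -36*M² (z(M, v) = -9*(M + M)² = -9*4*M² = -36*M²)
101*(-56) + z(-3, (5 + 3)*(-1 - 6)) = 101*(-56) - 36*(-3)² = -5656 - 36*9 = -5656 - 324 = -5980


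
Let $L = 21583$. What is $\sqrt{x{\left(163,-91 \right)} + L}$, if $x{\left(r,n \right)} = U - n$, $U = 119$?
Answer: $\sqrt{21793} \approx 147.62$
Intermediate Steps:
$x{\left(r,n \right)} = 119 - n$
$\sqrt{x{\left(163,-91 \right)} + L} = \sqrt{\left(119 - -91\right) + 21583} = \sqrt{\left(119 + 91\right) + 21583} = \sqrt{210 + 21583} = \sqrt{21793}$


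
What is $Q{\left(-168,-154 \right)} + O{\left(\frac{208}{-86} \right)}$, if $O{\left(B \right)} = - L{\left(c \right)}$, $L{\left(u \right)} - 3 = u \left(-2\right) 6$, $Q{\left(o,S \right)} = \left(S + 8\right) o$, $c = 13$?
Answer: $24681$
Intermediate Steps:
$Q{\left(o,S \right)} = o \left(8 + S\right)$ ($Q{\left(o,S \right)} = \left(8 + S\right) o = o \left(8 + S\right)$)
$L{\left(u \right)} = 3 - 12 u$ ($L{\left(u \right)} = 3 + u \left(-2\right) 6 = 3 + - 2 u 6 = 3 - 12 u$)
$O{\left(B \right)} = 153$ ($O{\left(B \right)} = - (3 - 156) = \left(-1\right) \left(-153\right) = 153$)
$Q{\left(-168,-154 \right)} + O{\left(\frac{208}{-86} \right)} = - 168 \left(8 - 154\right) + 153 = \left(-168\right) \left(-146\right) + 153 = 24528 + 153 = 24681$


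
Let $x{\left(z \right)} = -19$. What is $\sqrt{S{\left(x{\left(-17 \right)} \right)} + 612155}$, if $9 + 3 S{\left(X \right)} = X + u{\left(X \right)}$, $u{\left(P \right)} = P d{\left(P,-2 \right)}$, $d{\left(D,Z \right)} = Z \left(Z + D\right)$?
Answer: $\frac{\sqrt{5506917}}{3} \approx 782.23$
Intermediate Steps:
$d{\left(D,Z \right)} = Z \left(D + Z\right)$
$u{\left(P \right)} = P \left(4 - 2 P\right)$ ($u{\left(P \right)} = P \left(- 2 \left(P - 2\right)\right) = P \left(- 2 \left(-2 + P\right)\right) = P \left(4 - 2 P\right)$)
$S{\left(X \right)} = -3 + \frac{X}{3} + \frac{2 X \left(2 - X\right)}{3}$ ($S{\left(X \right)} = -3 + \frac{X + 2 X \left(2 - X\right)}{3} = -3 + \left(\frac{X}{3} + \frac{2 X \left(2 - X\right)}{3}\right) = -3 + \frac{X}{3} + \frac{2 X \left(2 - X\right)}{3}$)
$\sqrt{S{\left(x{\left(-17 \right)} \right)} + 612155} = \sqrt{\left(-3 + \frac{1}{3} \left(-19\right) + \frac{2}{3} \left(-19\right) \left(2 - -19\right)\right) + 612155} = \sqrt{\left(-3 - \frac{19}{3} + \frac{2}{3} \left(-19\right) \left(2 + 19\right)\right) + 612155} = \sqrt{\left(-3 - \frac{19}{3} + \frac{2}{3} \left(-19\right) 21\right) + 612155} = \sqrt{\left(-3 - \frac{19}{3} - 266\right) + 612155} = \sqrt{- \frac{826}{3} + 612155} = \sqrt{\frac{1835639}{3}} = \frac{\sqrt{5506917}}{3}$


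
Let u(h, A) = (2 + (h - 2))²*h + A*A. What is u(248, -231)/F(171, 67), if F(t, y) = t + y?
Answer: 15306353/238 ≈ 64312.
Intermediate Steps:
u(h, A) = A² + h³ (u(h, A) = (2 + (-2 + h))²*h + A² = h²*h + A² = h³ + A² = A² + h³)
u(248, -231)/F(171, 67) = ((-231)² + 248³)/(171 + 67) = (53361 + 15252992)/238 = 15306353*(1/238) = 15306353/238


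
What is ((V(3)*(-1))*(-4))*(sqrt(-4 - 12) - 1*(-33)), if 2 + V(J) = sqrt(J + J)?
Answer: -4*(2 - sqrt(6))*(33 + 4*I) ≈ 59.333 + 7.1918*I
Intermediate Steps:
V(J) = -2 + sqrt(2)*sqrt(J) (V(J) = -2 + sqrt(J + J) = -2 + sqrt(2*J) = -2 + sqrt(2)*sqrt(J))
((V(3)*(-1))*(-4))*(sqrt(-4 - 12) - 1*(-33)) = (((-2 + sqrt(2)*sqrt(3))*(-1))*(-4))*(sqrt(-4 - 12) - 1*(-33)) = (((-2 + sqrt(6))*(-1))*(-4))*(sqrt(-16) + 33) = ((2 - sqrt(6))*(-4))*(4*I + 33) = (-8 + 4*sqrt(6))*(33 + 4*I)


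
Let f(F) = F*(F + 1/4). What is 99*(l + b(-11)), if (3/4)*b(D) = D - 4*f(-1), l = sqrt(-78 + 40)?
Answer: -1848 + 99*I*sqrt(38) ≈ -1848.0 + 610.28*I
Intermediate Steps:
l = I*sqrt(38) (l = sqrt(-38) = I*sqrt(38) ≈ 6.1644*I)
f(F) = F*(1/4 + F) (f(F) = F*(F + 1/4) = F*(1/4 + F))
b(D) = -4 + 4*D/3 (b(D) = 4*(D - (-4)*(1/4 - 1))/3 = 4*(D - (-4)*(-3)/4)/3 = 4*(D - 4*3/4)/3 = 4*(D - 3)/3 = 4*(-3 + D)/3 = -4 + 4*D/3)
99*(l + b(-11)) = 99*(I*sqrt(38) + (-4 + (4/3)*(-11))) = 99*(I*sqrt(38) + (-4 - 44/3)) = 99*(I*sqrt(38) - 56/3) = 99*(-56/3 + I*sqrt(38)) = -1848 + 99*I*sqrt(38)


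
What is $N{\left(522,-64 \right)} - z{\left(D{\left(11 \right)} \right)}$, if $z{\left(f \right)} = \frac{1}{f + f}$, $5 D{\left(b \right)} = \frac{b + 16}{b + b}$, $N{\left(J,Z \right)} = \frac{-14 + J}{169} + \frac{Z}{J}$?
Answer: $\frac{111985}{132327} \approx 0.84627$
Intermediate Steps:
$N{\left(J,Z \right)} = - \frac{14}{169} + \frac{J}{169} + \frac{Z}{J}$ ($N{\left(J,Z \right)} = \left(-14 + J\right) \frac{1}{169} + \frac{Z}{J} = \left(- \frac{14}{169} + \frac{J}{169}\right) + \frac{Z}{J} = - \frac{14}{169} + \frac{J}{169} + \frac{Z}{J}$)
$D{\left(b \right)} = \frac{16 + b}{10 b}$ ($D{\left(b \right)} = \frac{\left(b + 16\right) \frac{1}{b + b}}{5} = \frac{\left(16 + b\right) \frac{1}{2 b}}{5} = \frac{\frac{1}{2} \frac{1}{b} \left(16 + b\right)}{5} = \frac{16 + b}{10 b}$)
$z{\left(f \right)} = \frac{1}{2 f}$
$N{\left(522,-64 \right)} - z{\left(D{\left(11 \right)} \right)} = \frac{-64 + \frac{1}{169} \cdot 522 \left(-14 + 522\right)}{522} - \frac{1}{2 \frac{16 + 11}{10 \cdot 11}} = \frac{-64 + \frac{1}{169} \cdot 522 \cdot 508}{522} - \frac{1}{2 \cdot \frac{1}{10} \cdot \frac{1}{11} \cdot 27} = \frac{-64 + \frac{265176}{169}}{522} - \frac{1}{2 \cdot \frac{27}{110}} = \frac{1}{522} \cdot \frac{254360}{169} - \frac{1}{2} \cdot \frac{110}{27} = \frac{127180}{44109} - \frac{55}{27} = \frac{111985}{132327}$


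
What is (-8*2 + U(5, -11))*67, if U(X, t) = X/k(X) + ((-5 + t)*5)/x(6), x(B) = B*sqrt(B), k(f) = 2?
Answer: -1809/2 - 1340*sqrt(6)/9 ≈ -1269.2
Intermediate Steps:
x(B) = B**(3/2)
U(X, t) = X/2 + sqrt(6)*(-25 + 5*t)/36 (U(X, t) = X/2 + ((-5 + t)*5)/(6**(3/2)) = X*(1/2) + (-25 + 5*t)/((6*sqrt(6))) = X/2 + (-25 + 5*t)*(sqrt(6)/36) = X/2 + sqrt(6)*(-25 + 5*t)/36)
(-8*2 + U(5, -11))*67 = (-8*2 + ((1/2)*5 - 25*sqrt(6)/36 + (5/36)*(-11)*sqrt(6)))*67 = (-16 + (5/2 - 25*sqrt(6)/36 - 55*sqrt(6)/36))*67 = (-16 + (5/2 - 20*sqrt(6)/9))*67 = (-27/2 - 20*sqrt(6)/9)*67 = -1809/2 - 1340*sqrt(6)/9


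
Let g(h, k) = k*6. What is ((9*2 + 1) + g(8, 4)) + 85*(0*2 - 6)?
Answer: -467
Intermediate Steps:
g(h, k) = 6*k
((9*2 + 1) + g(8, 4)) + 85*(0*2 - 6) = ((9*2 + 1) + 6*4) + 85*(0*2 - 6) = ((18 + 1) + 24) + 85*(0 - 6) = (19 + 24) + 85*(-6) = 43 - 510 = -467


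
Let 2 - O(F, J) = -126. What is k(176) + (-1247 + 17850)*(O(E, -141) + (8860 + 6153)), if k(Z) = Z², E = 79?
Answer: 251416999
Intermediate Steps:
O(F, J) = 128 (O(F, J) = 2 - 1*(-126) = 2 + 126 = 128)
k(176) + (-1247 + 17850)*(O(E, -141) + (8860 + 6153)) = 176² + (-1247 + 17850)*(128 + (8860 + 6153)) = 30976 + 16603*(128 + 15013) = 30976 + 16603*15141 = 30976 + 251386023 = 251416999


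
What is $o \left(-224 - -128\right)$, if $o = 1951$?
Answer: $-187296$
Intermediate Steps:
$o \left(-224 - -128\right) = 1951 \left(-224 - -128\right) = 1951 \left(-224 + 128\right) = 1951 \left(-96\right) = -187296$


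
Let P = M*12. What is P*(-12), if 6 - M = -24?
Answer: -4320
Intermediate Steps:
M = 30 (M = 6 - 1*(-24) = 6 + 24 = 30)
P = 360 (P = 30*12 = 360)
P*(-12) = 360*(-12) = -4320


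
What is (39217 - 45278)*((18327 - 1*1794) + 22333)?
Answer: -235566826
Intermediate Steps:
(39217 - 45278)*((18327 - 1*1794) + 22333) = -6061*((18327 - 1794) + 22333) = -6061*(16533 + 22333) = -6061*38866 = -235566826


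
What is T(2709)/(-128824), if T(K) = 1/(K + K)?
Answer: -1/697968432 ≈ -1.4327e-9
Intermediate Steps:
T(K) = 1/(2*K)
T(2709)/(-128824) = ((½)/2709)/(-128824) = ((½)*(1/2709))*(-1/128824) = (1/5418)*(-1/128824) = -1/697968432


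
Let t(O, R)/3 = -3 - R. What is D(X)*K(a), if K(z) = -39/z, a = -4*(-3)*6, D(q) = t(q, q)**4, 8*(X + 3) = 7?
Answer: -842751/32768 ≈ -25.719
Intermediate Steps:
t(O, R) = -9 - 3*R (t(O, R) = 3*(-3 - R) = -9 - 3*R)
X = -17/8 (X = -3 + (1/8)*7 = -3 + 7/8 = -17/8 ≈ -2.1250)
D(q) = (-9 - 3*q)**4
a = 72 (a = 12*6 = 72)
D(X)*K(a) = (81*(3 - 17/8)**4)*(-39/72) = (81*(7/8)**4)*(-39*1/72) = (81*(2401/4096))*(-13/24) = (194481/4096)*(-13/24) = -842751/32768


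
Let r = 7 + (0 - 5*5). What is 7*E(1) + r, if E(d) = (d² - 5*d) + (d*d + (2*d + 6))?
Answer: 17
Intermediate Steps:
r = -18 (r = 7 + (0 - 25) = 7 - 25 = -18)
E(d) = 6 - 3*d + 2*d² (E(d) = (d² - 5*d) + (d² + (6 + 2*d)) = (d² - 5*d) + (6 + d² + 2*d) = 6 - 3*d + 2*d²)
7*E(1) + r = 7*(6 - 3*1 + 2*1²) - 18 = 7*(6 - 3 + 2*1) - 18 = 7*(6 - 3 + 2) - 18 = 7*5 - 18 = 35 - 18 = 17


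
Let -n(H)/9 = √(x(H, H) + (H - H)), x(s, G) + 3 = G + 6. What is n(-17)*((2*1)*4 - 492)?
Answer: 4356*I*√14 ≈ 16299.0*I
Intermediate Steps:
x(s, G) = 3 + G (x(s, G) = -3 + (G + 6) = -3 + (6 + G) = 3 + G)
n(H) = -9*√(3 + H) (n(H) = -9*√((3 + H) + (H - H)) = -9*√((3 + H) + 0) = -9*√(3 + H))
n(-17)*((2*1)*4 - 492) = (-9*√(3 - 17))*((2*1)*4 - 492) = (-9*I*√14)*(2*4 - 492) = (-9*I*√14)*(8 - 492) = -9*I*√14*(-484) = 4356*I*√14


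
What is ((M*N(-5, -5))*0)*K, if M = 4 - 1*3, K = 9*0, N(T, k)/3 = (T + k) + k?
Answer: 0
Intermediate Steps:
N(T, k) = 3*T + 6*k (N(T, k) = 3*((T + k) + k) = 3*(T + 2*k) = 3*T + 6*k)
K = 0
M = 1 (M = 4 - 3 = 1)
((M*N(-5, -5))*0)*K = ((1*(3*(-5) + 6*(-5)))*0)*0 = ((1*(-15 - 30))*0)*0 = ((1*(-45))*0)*0 = -45*0*0 = 0*0 = 0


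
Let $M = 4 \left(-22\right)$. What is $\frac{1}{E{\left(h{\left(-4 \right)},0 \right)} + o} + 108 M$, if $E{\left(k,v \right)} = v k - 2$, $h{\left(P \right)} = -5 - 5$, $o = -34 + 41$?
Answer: $- \frac{47519}{5} \approx -9503.8$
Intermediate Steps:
$M = -88$
$o = 7$
$h{\left(P \right)} = -10$ ($h{\left(P \right)} = -5 - 5 = -10$)
$E{\left(k,v \right)} = -2 + k v$ ($E{\left(k,v \right)} = k v - 2 = -2 + k v$)
$\frac{1}{E{\left(h{\left(-4 \right)},0 \right)} + o} + 108 M = \frac{1}{\left(-2 - 0\right) + 7} + 108 \left(-88\right) = \frac{1}{\left(-2 + 0\right) + 7} - 9504 = \frac{1}{-2 + 7} - 9504 = \frac{1}{5} - 9504 = - \frac{47519}{5}$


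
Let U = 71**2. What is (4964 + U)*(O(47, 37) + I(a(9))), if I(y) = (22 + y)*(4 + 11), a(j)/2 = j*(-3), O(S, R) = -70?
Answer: -5502750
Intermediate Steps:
a(j) = -6*j (a(j) = 2*(j*(-3)) = 2*(-3*j) = -6*j)
I(y) = 330 + 15*y (I(y) = (22 + y)*15 = 330 + 15*y)
U = 5041
(4964 + U)*(O(47, 37) + I(a(9))) = (4964 + 5041)*(-70 + (330 + 15*(-6*9))) = 10005*(-70 + (330 + 15*(-54))) = 10005*(-70 + (330 - 810)) = 10005*(-70 - 480) = 10005*(-550) = -5502750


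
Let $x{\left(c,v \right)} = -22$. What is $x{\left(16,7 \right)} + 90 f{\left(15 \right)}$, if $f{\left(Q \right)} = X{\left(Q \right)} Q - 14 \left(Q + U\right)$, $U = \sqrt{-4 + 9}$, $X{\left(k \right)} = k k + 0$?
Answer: $284828 - 1260 \sqrt{5} \approx 2.8201 \cdot 10^{5}$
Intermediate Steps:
$X{\left(k \right)} = k^{2}$ ($X{\left(k \right)} = k^{2} + 0 = k^{2}$)
$U = \sqrt{5} \approx 2.2361$
$f{\left(Q \right)} = Q^{3} - 14 Q - 14 \sqrt{5}$ ($f{\left(Q \right)} = Q^{2} Q - 14 \left(Q + \sqrt{5}\right) = Q^{3} - \left(14 Q + 14 \sqrt{5}\right) = Q^{3} - 14 Q - 14 \sqrt{5}$)
$x{\left(16,7 \right)} + 90 f{\left(15 \right)} = -22 + 90 \left(15^{3} - 210 - 14 \sqrt{5}\right) = -22 + 90 \left(3375 - 210 - 14 \sqrt{5}\right) = -22 + 90 \left(3165 - 14 \sqrt{5}\right) = -22 + \left(284850 - 1260 \sqrt{5}\right) = 284828 - 1260 \sqrt{5}$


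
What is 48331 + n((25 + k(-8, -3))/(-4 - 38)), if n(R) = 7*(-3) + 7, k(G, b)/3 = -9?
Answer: 48317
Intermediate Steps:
k(G, b) = -27 (k(G, b) = 3*(-9) = -27)
n(R) = -14 (n(R) = -21 + 7 = -14)
48331 + n((25 + k(-8, -3))/(-4 - 38)) = 48331 - 14 = 48317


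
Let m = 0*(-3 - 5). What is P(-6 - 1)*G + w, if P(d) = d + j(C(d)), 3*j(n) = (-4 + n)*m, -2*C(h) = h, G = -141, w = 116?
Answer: 1103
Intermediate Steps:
C(h) = -h/2
m = 0 (m = 0*(-8) = 0)
j(n) = 0 (j(n) = ((-4 + n)*0)/3 = (⅓)*0 = 0)
P(d) = d (P(d) = d + 0 = d)
P(-6 - 1)*G + w = (-6 - 1)*(-141) + 116 = -7*(-141) + 116 = 987 + 116 = 1103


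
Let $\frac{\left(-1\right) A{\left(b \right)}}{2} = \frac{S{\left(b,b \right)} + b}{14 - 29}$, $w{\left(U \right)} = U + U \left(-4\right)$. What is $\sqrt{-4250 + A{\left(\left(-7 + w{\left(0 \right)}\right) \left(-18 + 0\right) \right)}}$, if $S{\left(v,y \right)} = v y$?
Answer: $\frac{i \sqrt{52910}}{5} \approx 46.004 i$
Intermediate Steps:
$w{\left(U \right)} = - 3 U$ ($w{\left(U \right)} = U - 4 U = - 3 U$)
$A{\left(b \right)} = \frac{2 b}{15} + \frac{2 b^{2}}{15}$ ($A{\left(b \right)} = - 2 \frac{b b + b}{14 - 29} = - 2 \frac{b^{2} + b}{-15} = - 2 \left(b + b^{2}\right) \left(- \frac{1}{15}\right) = - 2 \left(- \frac{b}{15} - \frac{b^{2}}{15}\right) = \frac{2 b}{15} + \frac{2 b^{2}}{15}$)
$\sqrt{-4250 + A{\left(\left(-7 + w{\left(0 \right)}\right) \left(-18 + 0\right) \right)}} = \sqrt{-4250 + \frac{2 \left(-7 - 0\right) \left(-18 + 0\right) \left(1 + \left(-7 - 0\right) \left(-18 + 0\right)\right)}{15}} = \sqrt{-4250 + \frac{2 \left(-7 + 0\right) \left(-18\right) \left(1 + \left(-7 + 0\right) \left(-18\right)\right)}{15}} = \sqrt{-4250 + \frac{2 \left(\left(-7\right) \left(-18\right)\right) \left(1 - -126\right)}{15}} = \sqrt{-4250 + \frac{2}{15} \cdot 126 \left(1 + 126\right)} = \sqrt{-4250 + \frac{2}{15} \cdot 126 \cdot 127} = \sqrt{-4250 + \frac{10668}{5}} = \sqrt{- \frac{10582}{5}} = \frac{i \sqrt{52910}}{5}$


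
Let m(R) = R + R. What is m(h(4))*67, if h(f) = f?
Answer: 536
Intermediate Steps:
m(R) = 2*R
m(h(4))*67 = (2*4)*67 = 8*67 = 536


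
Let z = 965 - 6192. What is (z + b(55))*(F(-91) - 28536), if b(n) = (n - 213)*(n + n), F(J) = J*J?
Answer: 457904785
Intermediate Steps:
F(J) = J**2
z = -5227
b(n) = 2*n*(-213 + n) (b(n) = (-213 + n)*(2*n) = 2*n*(-213 + n))
(z + b(55))*(F(-91) - 28536) = (-5227 + 2*55*(-213 + 55))*((-91)**2 - 28536) = (-5227 + 2*55*(-158))*(8281 - 28536) = (-5227 - 17380)*(-20255) = -22607*(-20255) = 457904785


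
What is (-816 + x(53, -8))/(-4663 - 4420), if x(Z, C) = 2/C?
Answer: 3265/36332 ≈ 0.089866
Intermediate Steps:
x(Z, C) = 2/C
(-816 + x(53, -8))/(-4663 - 4420) = (-816 + 2/(-8))/(-4663 - 4420) = (-816 + 2*(-⅛))/(-9083) = (-816 - ¼)*(-1/9083) = -3265/4*(-1/9083) = 3265/36332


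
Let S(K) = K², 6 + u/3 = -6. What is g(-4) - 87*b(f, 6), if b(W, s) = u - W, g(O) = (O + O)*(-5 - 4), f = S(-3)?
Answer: 3987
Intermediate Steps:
u = -36 (u = -18 + 3*(-6) = -18 - 18 = -36)
f = 9 (f = (-3)² = 9)
g(O) = -18*O (g(O) = (2*O)*(-9) = -18*O)
b(W, s) = -36 - W
g(-4) - 87*b(f, 6) = -18*(-4) - 87*(-36 - 1*9) = 72 - 87*(-36 - 9) = 72 - 87*(-45) = 72 + 3915 = 3987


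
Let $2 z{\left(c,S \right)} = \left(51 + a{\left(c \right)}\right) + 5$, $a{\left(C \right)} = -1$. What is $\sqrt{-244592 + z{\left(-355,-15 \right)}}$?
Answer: $\frac{i \sqrt{978258}}{2} \approx 494.53 i$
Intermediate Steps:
$z{\left(c,S \right)} = \frac{55}{2}$ ($z{\left(c,S \right)} = \frac{\left(51 - 1\right) + 5}{2} = \frac{50 + 5}{2} = \frac{1}{2} \cdot 55 = \frac{55}{2}$)
$\sqrt{-244592 + z{\left(-355,-15 \right)}} = \sqrt{-244592 + \frac{55}{2}} = \sqrt{- \frac{489129}{2}} = \frac{i \sqrt{978258}}{2}$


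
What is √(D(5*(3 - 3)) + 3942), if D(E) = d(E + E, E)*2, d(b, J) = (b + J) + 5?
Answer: 4*√247 ≈ 62.865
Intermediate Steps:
d(b, J) = 5 + J + b (d(b, J) = (J + b) + 5 = 5 + J + b)
D(E) = 10 + 6*E (D(E) = (5 + E + (E + E))*2 = (5 + E + 2*E)*2 = (5 + 3*E)*2 = 10 + 6*E)
√(D(5*(3 - 3)) + 3942) = √((10 + 6*(5*(3 - 3))) + 3942) = √((10 + 6*(5*0)) + 3942) = √((10 + 6*0) + 3942) = √((10 + 0) + 3942) = √(10 + 3942) = √3952 = 4*√247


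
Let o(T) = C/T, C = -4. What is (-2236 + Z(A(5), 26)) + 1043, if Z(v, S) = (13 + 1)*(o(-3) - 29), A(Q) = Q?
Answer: -4741/3 ≈ -1580.3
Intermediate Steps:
o(T) = -4/T
Z(v, S) = -1162/3 (Z(v, S) = (13 + 1)*(-4/(-3) - 29) = 14*(-4*(-1/3) - 29) = 14*(4/3 - 29) = 14*(-83/3) = -1162/3)
(-2236 + Z(A(5), 26)) + 1043 = (-2236 - 1162/3) + 1043 = -7870/3 + 1043 = -4741/3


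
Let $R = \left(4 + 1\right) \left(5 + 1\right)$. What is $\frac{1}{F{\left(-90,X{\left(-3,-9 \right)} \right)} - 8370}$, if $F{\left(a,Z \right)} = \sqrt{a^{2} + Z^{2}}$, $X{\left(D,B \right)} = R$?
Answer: $- \frac{93}{778310} - \frac{\sqrt{10}}{2334930} \approx -0.00012084$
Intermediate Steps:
$R = 30$ ($R = 5 \cdot 6 = 30$)
$X{\left(D,B \right)} = 30$
$F{\left(a,Z \right)} = \sqrt{Z^{2} + a^{2}}$
$\frac{1}{F{\left(-90,X{\left(-3,-9 \right)} \right)} - 8370} = \frac{1}{\sqrt{30^{2} + \left(-90\right)^{2}} - 8370} = \frac{1}{\sqrt{900 + 8100} - 8370} = \frac{1}{\sqrt{9000} - 8370} = \frac{1}{30 \sqrt{10} - 8370} = \frac{1}{-8370 + 30 \sqrt{10}}$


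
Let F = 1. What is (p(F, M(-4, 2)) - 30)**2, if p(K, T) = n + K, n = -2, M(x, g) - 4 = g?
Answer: 961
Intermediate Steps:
M(x, g) = 4 + g
p(K, T) = -2 + K
(p(F, M(-4, 2)) - 30)**2 = ((-2 + 1) - 30)**2 = (-1 - 30)**2 = (-31)**2 = 961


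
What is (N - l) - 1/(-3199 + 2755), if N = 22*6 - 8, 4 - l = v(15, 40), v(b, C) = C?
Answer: 71041/444 ≈ 160.00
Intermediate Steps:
l = -36 (l = 4 - 1*40 = 4 - 40 = -36)
N = 124 (N = 132 - 8 = 124)
(N - l) - 1/(-3199 + 2755) = (124 - 1*(-36)) - 1/(-3199 + 2755) = (124 + 36) - 1/(-444) = 160 - 1*(-1/444) = 160 + 1/444 = 71041/444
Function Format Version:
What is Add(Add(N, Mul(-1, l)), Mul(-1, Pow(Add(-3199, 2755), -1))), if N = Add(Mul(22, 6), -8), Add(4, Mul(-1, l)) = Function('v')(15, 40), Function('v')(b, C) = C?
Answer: Rational(71041, 444) ≈ 160.00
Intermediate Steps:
l = -36 (l = Add(4, Mul(-1, 40)) = Add(4, -40) = -36)
N = 124 (N = Add(132, -8) = 124)
Add(Add(N, Mul(-1, l)), Mul(-1, Pow(Add(-3199, 2755), -1))) = Add(Add(124, Mul(-1, -36)), Mul(-1, Pow(Add(-3199, 2755), -1))) = Add(Add(124, 36), Mul(-1, Pow(-444, -1))) = Add(160, Mul(-1, Rational(-1, 444))) = Add(160, Rational(1, 444)) = Rational(71041, 444)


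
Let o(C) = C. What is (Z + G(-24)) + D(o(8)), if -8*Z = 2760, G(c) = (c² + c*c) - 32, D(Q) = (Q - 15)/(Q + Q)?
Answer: 12393/16 ≈ 774.56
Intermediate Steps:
D(Q) = (-15 + Q)/(2*Q) (D(Q) = (-15 + Q)/((2*Q)) = (-15 + Q)*(1/(2*Q)) = (-15 + Q)/(2*Q))
G(c) = -32 + 2*c² (G(c) = (c² + c²) - 32 = 2*c² - 32 = -32 + 2*c²)
Z = -345 (Z = -⅛*2760 = -345)
(Z + G(-24)) + D(o(8)) = (-345 + (-32 + 2*(-24)²)) + (½)*(-15 + 8)/8 = (-345 + (-32 + 2*576)) + (½)*(⅛)*(-7) = (-345 + (-32 + 1152)) - 7/16 = (-345 + 1120) - 7/16 = 775 - 7/16 = 12393/16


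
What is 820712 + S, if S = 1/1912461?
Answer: 1569579692233/1912461 ≈ 8.2071e+5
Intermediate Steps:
S = 1/1912461 ≈ 5.2289e-7
820712 + S = 820712 + 1/1912461 = 1569579692233/1912461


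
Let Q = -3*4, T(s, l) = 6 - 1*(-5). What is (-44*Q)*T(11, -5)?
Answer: 5808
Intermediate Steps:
T(s, l) = 11 (T(s, l) = 6 + 5 = 11)
Q = -12
(-44*Q)*T(11, -5) = -44*(-12)*11 = 528*11 = 5808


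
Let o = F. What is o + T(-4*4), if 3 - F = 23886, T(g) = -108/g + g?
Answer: -95569/4 ≈ -23892.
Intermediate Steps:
T(g) = g - 108/g
F = -23883 (F = 3 - 1*23886 = 3 - 23886 = -23883)
o = -23883
o + T(-4*4) = -23883 + (-4*4 - 108/((-4*4))) = -23883 + (-16 - 108/(-16)) = -23883 + (-16 - 108*(-1/16)) = -23883 + (-16 + 27/4) = -23883 - 37/4 = -95569/4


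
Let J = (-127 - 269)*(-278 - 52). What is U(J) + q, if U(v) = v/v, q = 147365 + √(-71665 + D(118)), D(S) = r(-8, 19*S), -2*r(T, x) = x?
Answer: 147366 + I*√72786 ≈ 1.4737e+5 + 269.79*I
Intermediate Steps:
r(T, x) = -x/2
D(S) = -19*S/2
J = 130680 (J = -396*(-330) = 130680)
q = 147365 + I*√72786 (q = 147365 + √(-71665 - 19/2*118) = 147365 + √(-71665 - 1121) = 147365 + √(-72786) = 147365 + I*√72786 ≈ 1.4737e+5 + 269.79*I)
U(v) = 1
U(J) + q = 1 + (147365 + I*√72786) = 147366 + I*√72786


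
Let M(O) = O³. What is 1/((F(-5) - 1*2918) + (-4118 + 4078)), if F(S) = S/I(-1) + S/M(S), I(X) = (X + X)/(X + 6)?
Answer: -50/147273 ≈ -0.00033951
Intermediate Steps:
I(X) = 2*X/(6 + X) (I(X) = (2*X)/(6 + X) = 2*X/(6 + X))
F(S) = S⁻² - 5*S/2 (F(S) = S/((2*(-1)/(6 - 1))) + S/(S³) = S/((2*(-1)/5)) + S/S³ = S/((2*(-1)*(⅕))) + S⁻² = S/(-⅖) + S⁻² = S*(-5/2) + S⁻² = -5*S/2 + S⁻² = S⁻² - 5*S/2)
1/((F(-5) - 1*2918) + (-4118 + 4078)) = 1/((((-5)⁻² - 5/2*(-5)) - 1*2918) + (-4118 + 4078)) = 1/(((1/25 + 25/2) - 2918) - 40) = 1/((627/50 - 2918) - 40) = 1/(-145273/50 - 40) = 1/(-147273/50) = -50/147273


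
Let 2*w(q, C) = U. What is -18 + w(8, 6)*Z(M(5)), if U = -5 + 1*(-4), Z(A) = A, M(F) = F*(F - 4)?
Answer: -81/2 ≈ -40.500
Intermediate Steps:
M(F) = F*(-4 + F)
U = -9 (U = -5 - 4 = -9)
w(q, C) = -9/2 (w(q, C) = (½)*(-9) = -9/2)
-18 + w(8, 6)*Z(M(5)) = -18 - 45*(-4 + 5)/2 = -18 - 45/2 = -81/2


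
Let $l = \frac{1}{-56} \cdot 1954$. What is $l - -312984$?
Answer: $\frac{8762575}{28} \approx 3.1295 \cdot 10^{5}$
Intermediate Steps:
$l = - \frac{977}{28}$ ($l = \left(- \frac{1}{56}\right) 1954 = - \frac{977}{28} \approx -34.893$)
$l - -312984 = - \frac{977}{28} - -312984 = - \frac{977}{28} + 312984 = \frac{8762575}{28}$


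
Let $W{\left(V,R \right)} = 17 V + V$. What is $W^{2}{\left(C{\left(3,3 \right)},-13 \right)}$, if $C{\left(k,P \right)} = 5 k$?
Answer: $72900$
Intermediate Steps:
$W{\left(V,R \right)} = 18 V$
$W^{2}{\left(C{\left(3,3 \right)},-13 \right)} = \left(18 \cdot 5 \cdot 3\right)^{2} = \left(18 \cdot 15\right)^{2} = 270^{2} = 72900$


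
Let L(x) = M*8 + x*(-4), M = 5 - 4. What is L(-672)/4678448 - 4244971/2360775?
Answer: -2481688929451/1380595384650 ≈ -1.7976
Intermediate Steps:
M = 1
L(x) = 8 - 4*x (L(x) = 1*8 + x*(-4) = 8 - 4*x)
L(-672)/4678448 - 4244971/2360775 = (8 - 4*(-672))/4678448 - 4244971/2360775 = (8 + 2688)*(1/4678448) - 4244971*1/2360775 = 2696*(1/4678448) - 4244971/2360775 = 337/584806 - 4244971/2360775 = -2481688929451/1380595384650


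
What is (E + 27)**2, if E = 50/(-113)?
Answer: 9006001/12769 ≈ 705.30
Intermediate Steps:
E = -50/113 (E = 50*(-1/113) = -50/113 ≈ -0.44248)
(E + 27)**2 = (-50/113 + 27)**2 = (3001/113)**2 = 9006001/12769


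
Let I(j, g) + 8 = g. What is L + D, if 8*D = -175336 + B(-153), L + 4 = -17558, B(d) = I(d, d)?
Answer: -315993/8 ≈ -39499.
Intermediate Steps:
I(j, g) = -8 + g
B(d) = -8 + d
L = -17562 (L = -4 - 17558 = -17562)
D = -175497/8 (D = (-175336 + (-8 - 153))/8 = (-175336 - 161)/8 = (⅛)*(-175497) = -175497/8 ≈ -21937.)
L + D = -17562 - 175497/8 = -315993/8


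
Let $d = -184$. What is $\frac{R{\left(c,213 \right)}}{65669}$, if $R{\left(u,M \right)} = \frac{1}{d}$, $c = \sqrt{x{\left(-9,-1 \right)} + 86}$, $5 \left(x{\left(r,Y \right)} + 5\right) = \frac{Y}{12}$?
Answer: $- \frac{1}{12083096} \approx -8.276 \cdot 10^{-8}$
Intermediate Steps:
$x{\left(r,Y \right)} = -5 + \frac{Y}{60}$ ($x{\left(r,Y \right)} = -5 + \frac{Y \frac{1}{12}}{5} = -5 + \frac{\frac{1}{12} Y}{5} = -5 + \frac{Y}{60}$)
$c = \frac{\sqrt{72885}}{30}$ ($c = \sqrt{\left(-5 + \frac{1}{60} \left(-1\right)\right) + 86} = \sqrt{\left(-5 - \frac{1}{60}\right) + 86} = \sqrt{- \frac{301}{60} + 86} = \sqrt{\frac{4859}{60}} = \frac{\sqrt{72885}}{30} \approx 8.9991$)
$R{\left(u,M \right)} = - \frac{1}{184}$ ($R{\left(u,M \right)} = \frac{1}{-184} = - \frac{1}{184}$)
$\frac{R{\left(c,213 \right)}}{65669} = - \frac{1}{184 \cdot 65669} = \left(- \frac{1}{184}\right) \frac{1}{65669} = - \frac{1}{12083096}$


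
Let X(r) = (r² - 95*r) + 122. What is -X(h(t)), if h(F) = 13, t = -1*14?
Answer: 944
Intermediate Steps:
t = -14
X(r) = 122 + r² - 95*r
-X(h(t)) = -(122 + 13² - 95*13) = -(122 + 169 - 1235) = -1*(-944) = 944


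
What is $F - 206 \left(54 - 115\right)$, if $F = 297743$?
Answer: $310309$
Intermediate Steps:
$F - 206 \left(54 - 115\right) = 297743 - 206 \left(54 - 115\right) = 297743 - -12566 = 297743 + 12566 = 310309$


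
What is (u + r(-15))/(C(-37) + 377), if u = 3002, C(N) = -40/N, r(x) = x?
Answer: 110519/13989 ≈ 7.9004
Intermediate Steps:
(u + r(-15))/(C(-37) + 377) = (3002 - 15)/(-40/(-37) + 377) = 2987/(-40*(-1/37) + 377) = 2987/(40/37 + 377) = 2987/(13989/37) = 2987*(37/13989) = 110519/13989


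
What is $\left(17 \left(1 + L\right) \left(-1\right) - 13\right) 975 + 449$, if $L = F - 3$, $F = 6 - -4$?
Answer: $-144826$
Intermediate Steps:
$F = 10$ ($F = 6 + 4 = 10$)
$L = 7$ ($L = 10 - 3 = 7$)
$\left(17 \left(1 + L\right) \left(-1\right) - 13\right) 975 + 449 = \left(17 \left(1 + 7\right) \left(-1\right) - 13\right) 975 + 449 = \left(17 \cdot 8 \left(-1\right) - 13\right) 975 + 449 = \left(17 \left(-8\right) - 13\right) 975 + 449 = \left(-136 - 13\right) 975 + 449 = \left(-149\right) 975 + 449 = -145275 + 449 = -144826$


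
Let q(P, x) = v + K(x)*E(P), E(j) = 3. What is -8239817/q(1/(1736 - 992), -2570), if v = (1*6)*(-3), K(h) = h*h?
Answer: -8239817/19814682 ≈ -0.41584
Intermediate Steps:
K(h) = h**2
v = -18 (v = 6*(-3) = -18)
q(P, x) = -18 + 3*x**2 (q(P, x) = -18 + x**2*3 = -18 + 3*x**2)
-8239817/q(1/(1736 - 992), -2570) = -8239817/(-18 + 3*(-2570)**2) = -8239817/(-18 + 3*6604900) = -8239817/(-18 + 19814700) = -8239817/19814682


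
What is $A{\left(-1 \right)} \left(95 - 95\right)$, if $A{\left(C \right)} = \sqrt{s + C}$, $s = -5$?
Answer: $0$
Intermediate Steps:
$A{\left(C \right)} = \sqrt{-5 + C}$
$A{\left(-1 \right)} \left(95 - 95\right) = \sqrt{-5 - 1} \left(95 - 95\right) = \sqrt{-6} \cdot 0 = i \sqrt{6} \cdot 0 = 0$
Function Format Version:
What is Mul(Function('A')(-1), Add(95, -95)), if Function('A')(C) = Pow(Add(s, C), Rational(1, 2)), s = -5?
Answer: 0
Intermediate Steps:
Function('A')(C) = Pow(Add(-5, C), Rational(1, 2))
Mul(Function('A')(-1), Add(95, -95)) = Mul(Pow(Add(-5, -1), Rational(1, 2)), Add(95, -95)) = Mul(Pow(-6, Rational(1, 2)), 0) = Mul(Mul(I, Pow(6, Rational(1, 2))), 0) = 0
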